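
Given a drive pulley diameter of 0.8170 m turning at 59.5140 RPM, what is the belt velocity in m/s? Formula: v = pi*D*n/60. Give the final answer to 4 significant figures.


v = pi * 0.8170 * 59.5140 / 60
v = 2.546 m/s


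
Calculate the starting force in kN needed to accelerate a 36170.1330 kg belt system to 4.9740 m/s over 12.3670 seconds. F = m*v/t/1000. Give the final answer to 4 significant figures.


F = 36170.1330 * 4.9740 / 12.3670 / 1000
F = 14.55 kN


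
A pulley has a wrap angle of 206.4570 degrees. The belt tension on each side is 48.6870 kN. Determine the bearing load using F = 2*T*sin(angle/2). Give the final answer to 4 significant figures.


F = 2 * 48.6870 * sin(206.4570/2 deg)
F = 94.79 kN


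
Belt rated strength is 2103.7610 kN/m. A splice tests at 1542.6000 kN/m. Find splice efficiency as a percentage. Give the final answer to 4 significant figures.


Eff = 1542.6000 / 2103.7610 * 100
Eff = 73.33 %


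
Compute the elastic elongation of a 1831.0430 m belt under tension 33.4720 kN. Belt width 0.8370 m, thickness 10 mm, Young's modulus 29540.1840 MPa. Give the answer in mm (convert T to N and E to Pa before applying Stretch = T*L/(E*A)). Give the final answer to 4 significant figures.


A = 0.8370 * 0.01 = 0.00837 m^2
Stretch = 33.4720*1000 * 1831.0430 / (29540.1840e6 * 0.00837) * 1000
Stretch = 247.9 mm


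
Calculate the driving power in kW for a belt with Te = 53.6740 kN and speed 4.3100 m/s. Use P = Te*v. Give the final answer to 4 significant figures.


P = Te * v = 53.6740 * 4.3100
P = 231.3 kW


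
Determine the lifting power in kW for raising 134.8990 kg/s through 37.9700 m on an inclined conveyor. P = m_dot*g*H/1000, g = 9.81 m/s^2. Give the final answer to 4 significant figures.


P = 134.8990 * 9.81 * 37.9700 / 1000
P = 50.25 kW


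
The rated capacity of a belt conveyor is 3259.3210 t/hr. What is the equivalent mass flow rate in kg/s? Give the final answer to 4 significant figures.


m_dot = 3259.3210 * 1000 / 3600
m_dot = 905.4 kg/s


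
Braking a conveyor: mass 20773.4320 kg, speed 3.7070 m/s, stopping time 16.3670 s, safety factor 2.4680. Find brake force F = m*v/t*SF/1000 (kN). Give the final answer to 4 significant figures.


F = 20773.4320 * 3.7070 / 16.3670 * 2.4680 / 1000
F = 11.61 kN


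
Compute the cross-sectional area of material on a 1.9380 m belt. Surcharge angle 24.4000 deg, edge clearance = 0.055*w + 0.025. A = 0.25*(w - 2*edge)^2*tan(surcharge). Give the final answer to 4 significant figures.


edge = 0.055*1.9380 + 0.025 = 0.13159 m
ew = 1.9380 - 2*0.13159 = 1.67482 m
A = 0.25 * 1.67482^2 * tan(24.4000 deg)
A = 0.3181 m^2


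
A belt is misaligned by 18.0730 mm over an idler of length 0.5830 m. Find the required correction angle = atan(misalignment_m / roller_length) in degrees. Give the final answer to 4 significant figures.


misalign_m = 18.0730 / 1000 = 0.018073 m
angle = atan(0.018073 / 0.5830)
angle = 1.776 deg


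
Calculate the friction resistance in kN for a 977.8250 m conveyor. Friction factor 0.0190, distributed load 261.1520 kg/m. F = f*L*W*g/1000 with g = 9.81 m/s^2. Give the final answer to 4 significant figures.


F = 0.0190 * 977.8250 * 261.1520 * 9.81 / 1000
F = 47.60 kN


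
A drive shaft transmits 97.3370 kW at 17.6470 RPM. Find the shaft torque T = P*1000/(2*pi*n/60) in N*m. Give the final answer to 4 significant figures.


omega = 2*pi*17.6470/60 = 1.84799 rad/s
T = 97.3370*1000 / 1.84799
T = 52670 N*m


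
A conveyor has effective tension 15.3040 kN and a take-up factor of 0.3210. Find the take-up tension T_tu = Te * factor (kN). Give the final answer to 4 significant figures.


T_tu = 15.3040 * 0.3210
T_tu = 4.913 kN


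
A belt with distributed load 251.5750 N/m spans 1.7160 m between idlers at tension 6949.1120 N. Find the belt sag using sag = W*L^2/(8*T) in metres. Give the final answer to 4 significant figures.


sag = 251.5750 * 1.7160^2 / (8 * 6949.1120)
sag = 0.01333 m


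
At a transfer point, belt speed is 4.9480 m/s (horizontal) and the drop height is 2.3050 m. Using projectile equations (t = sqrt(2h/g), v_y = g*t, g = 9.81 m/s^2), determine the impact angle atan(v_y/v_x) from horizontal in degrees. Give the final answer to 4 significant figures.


t = sqrt(2*2.3050/9.81) = 0.685513 s
v_y = 9.81 * 0.685513 = 6.72488 m/s
angle = atan(6.72488 / 4.9480) = 53.66 deg


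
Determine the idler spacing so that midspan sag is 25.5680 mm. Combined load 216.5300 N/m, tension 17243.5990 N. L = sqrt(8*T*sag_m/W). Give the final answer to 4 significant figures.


sag = 25.5680/1000 = 0.025568 m
L = sqrt(8 * 17243.5990 * 0.025568 / 216.5300)
L = 4.036 m


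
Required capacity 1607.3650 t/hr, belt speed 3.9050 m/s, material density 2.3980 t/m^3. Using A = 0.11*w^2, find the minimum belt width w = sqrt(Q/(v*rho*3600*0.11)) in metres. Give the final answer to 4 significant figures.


A_req = 1607.3650 / (3.9050 * 2.3980 * 3600) = 0.0476806 m^2
w = sqrt(0.0476806 / 0.11)
w = 0.6584 m


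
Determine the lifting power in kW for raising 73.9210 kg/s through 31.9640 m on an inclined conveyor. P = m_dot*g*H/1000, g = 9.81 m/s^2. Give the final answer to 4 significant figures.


P = 73.9210 * 9.81 * 31.9640 / 1000
P = 23.18 kW


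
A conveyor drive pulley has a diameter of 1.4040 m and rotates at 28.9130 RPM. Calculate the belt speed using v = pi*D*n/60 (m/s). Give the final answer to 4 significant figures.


v = pi * 1.4040 * 28.9130 / 60
v = 2.125 m/s


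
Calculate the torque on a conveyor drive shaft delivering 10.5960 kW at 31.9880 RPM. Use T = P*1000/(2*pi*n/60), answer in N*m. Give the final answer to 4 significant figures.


omega = 2*pi*31.9880/60 = 3.34978 rad/s
T = 10.5960*1000 / 3.34978
T = 3163 N*m


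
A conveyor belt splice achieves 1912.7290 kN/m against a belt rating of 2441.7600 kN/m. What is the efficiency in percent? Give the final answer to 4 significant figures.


Eff = 1912.7290 / 2441.7600 * 100
Eff = 78.33 %


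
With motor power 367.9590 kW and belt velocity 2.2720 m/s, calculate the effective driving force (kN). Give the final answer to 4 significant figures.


Te = P / v = 367.9590 / 2.2720
Te = 162.0 kN


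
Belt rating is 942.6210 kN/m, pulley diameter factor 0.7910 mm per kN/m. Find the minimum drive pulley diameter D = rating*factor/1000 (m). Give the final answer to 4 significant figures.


D = 942.6210 * 0.7910 / 1000
D = 0.7456 m


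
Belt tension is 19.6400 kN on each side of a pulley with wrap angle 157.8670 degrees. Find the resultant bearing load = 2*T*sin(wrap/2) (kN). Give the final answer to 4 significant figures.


F = 2 * 19.6400 * sin(157.8670/2 deg)
F = 38.55 kN


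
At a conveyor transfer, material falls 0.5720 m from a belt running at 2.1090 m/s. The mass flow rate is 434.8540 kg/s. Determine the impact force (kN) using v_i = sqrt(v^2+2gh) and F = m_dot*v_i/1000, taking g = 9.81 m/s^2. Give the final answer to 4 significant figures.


v_i = sqrt(2.1090^2 + 2*9.81*0.5720) = 3.9586 m/s
F = 434.8540 * 3.9586 / 1000
F = 1.721 kN


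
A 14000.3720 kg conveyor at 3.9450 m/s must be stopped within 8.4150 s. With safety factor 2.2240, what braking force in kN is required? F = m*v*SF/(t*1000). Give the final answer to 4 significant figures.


F = 14000.3720 * 3.9450 / 8.4150 * 2.2240 / 1000
F = 14.60 kN


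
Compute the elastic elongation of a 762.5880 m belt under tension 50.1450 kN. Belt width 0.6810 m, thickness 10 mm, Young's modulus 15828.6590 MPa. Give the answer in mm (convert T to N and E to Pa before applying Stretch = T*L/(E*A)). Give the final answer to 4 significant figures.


A = 0.6810 * 0.01 = 0.00681 m^2
Stretch = 50.1450*1000 * 762.5880 / (15828.6590e6 * 0.00681) * 1000
Stretch = 354.8 mm


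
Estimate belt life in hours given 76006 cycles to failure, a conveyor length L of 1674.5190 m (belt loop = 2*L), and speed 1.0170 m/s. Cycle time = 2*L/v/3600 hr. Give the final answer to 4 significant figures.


cycle_time = 2 * 1674.5190 / 1.0170 / 3600 = 0.914738 hr
life = 76006 * 0.914738 = 69530 hours


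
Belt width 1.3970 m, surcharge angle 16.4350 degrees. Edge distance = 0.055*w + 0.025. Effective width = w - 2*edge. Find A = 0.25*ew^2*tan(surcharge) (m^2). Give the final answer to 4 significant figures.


edge = 0.055*1.3970 + 0.025 = 0.101835 m
ew = 1.3970 - 2*0.101835 = 1.19333 m
A = 0.25 * 1.19333^2 * tan(16.4350 deg)
A = 0.1050 m^2


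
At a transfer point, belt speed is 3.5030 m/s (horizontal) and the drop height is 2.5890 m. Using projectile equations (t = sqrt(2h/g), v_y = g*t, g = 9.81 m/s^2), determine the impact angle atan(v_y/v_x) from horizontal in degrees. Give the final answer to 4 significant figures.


t = sqrt(2*2.5890/9.81) = 0.726518 s
v_y = 9.81 * 0.726518 = 7.12714 m/s
angle = atan(7.12714 / 3.5030) = 63.83 deg


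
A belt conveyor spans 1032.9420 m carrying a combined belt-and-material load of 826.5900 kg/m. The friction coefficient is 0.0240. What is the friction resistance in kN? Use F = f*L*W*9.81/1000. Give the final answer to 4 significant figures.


F = 0.0240 * 1032.9420 * 826.5900 * 9.81 / 1000
F = 201.0 kN


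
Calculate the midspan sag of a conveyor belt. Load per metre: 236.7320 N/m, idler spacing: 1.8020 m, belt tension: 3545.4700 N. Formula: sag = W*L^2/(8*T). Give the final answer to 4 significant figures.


sag = 236.7320 * 1.8020^2 / (8 * 3545.4700)
sag = 0.02710 m


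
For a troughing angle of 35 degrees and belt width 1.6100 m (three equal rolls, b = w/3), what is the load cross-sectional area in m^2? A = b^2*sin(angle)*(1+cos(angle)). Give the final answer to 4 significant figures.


b = 1.6100/3 = 0.536667 m
A = 0.536667^2 * sin(35 deg) * (1 + cos(35 deg))
A = 0.3005 m^2


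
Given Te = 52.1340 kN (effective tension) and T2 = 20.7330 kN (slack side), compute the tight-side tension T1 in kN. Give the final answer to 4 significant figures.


T1 = Te + T2 = 52.1340 + 20.7330
T1 = 72.87 kN


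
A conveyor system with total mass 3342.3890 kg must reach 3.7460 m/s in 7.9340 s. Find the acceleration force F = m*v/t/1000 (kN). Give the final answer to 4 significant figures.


F = 3342.3890 * 3.7460 / 7.9340 / 1000
F = 1.578 kN


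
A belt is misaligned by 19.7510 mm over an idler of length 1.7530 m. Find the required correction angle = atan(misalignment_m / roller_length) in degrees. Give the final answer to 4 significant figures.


misalign_m = 19.7510 / 1000 = 0.019751 m
angle = atan(0.019751 / 1.7530)
angle = 0.6455 deg


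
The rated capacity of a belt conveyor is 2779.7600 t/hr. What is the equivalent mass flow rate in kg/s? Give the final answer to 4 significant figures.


m_dot = 2779.7600 * 1000 / 3600
m_dot = 772.2 kg/s


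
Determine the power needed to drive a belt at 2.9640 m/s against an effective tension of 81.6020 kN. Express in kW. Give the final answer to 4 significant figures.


P = Te * v = 81.6020 * 2.9640
P = 241.9 kW


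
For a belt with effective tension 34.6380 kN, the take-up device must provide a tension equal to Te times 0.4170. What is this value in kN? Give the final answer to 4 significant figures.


T_tu = 34.6380 * 0.4170
T_tu = 14.44 kN


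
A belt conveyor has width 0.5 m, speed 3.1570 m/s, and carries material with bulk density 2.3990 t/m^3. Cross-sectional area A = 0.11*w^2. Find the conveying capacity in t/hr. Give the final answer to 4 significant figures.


A = 0.11 * 0.5^2 = 0.0275 m^2
C = 0.0275 * 3.1570 * 2.3990 * 3600
C = 749.8 t/hr


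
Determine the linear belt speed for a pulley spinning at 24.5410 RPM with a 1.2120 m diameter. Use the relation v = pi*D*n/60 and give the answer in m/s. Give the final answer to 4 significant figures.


v = pi * 1.2120 * 24.5410 / 60
v = 1.557 m/s


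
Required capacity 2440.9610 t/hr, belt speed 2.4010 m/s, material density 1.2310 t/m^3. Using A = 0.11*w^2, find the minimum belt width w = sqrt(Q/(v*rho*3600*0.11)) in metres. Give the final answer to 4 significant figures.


A_req = 2440.9610 / (2.4010 * 1.2310 * 3600) = 0.229408 m^2
w = sqrt(0.229408 / 0.11)
w = 1.444 m


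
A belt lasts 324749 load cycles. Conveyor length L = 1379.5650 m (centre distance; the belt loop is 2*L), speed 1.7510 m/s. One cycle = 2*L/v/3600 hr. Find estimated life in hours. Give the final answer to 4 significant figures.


cycle_time = 2 * 1379.5650 / 1.7510 / 3600 = 0.437707 hr
life = 324749 * 0.437707 = 142100 hours


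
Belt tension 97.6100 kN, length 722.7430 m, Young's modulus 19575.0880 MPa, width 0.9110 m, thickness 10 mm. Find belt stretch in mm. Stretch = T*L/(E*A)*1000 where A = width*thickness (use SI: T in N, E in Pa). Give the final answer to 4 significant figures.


A = 0.9110 * 0.01 = 0.00911 m^2
Stretch = 97.6100*1000 * 722.7430 / (19575.0880e6 * 0.00911) * 1000
Stretch = 395.6 mm


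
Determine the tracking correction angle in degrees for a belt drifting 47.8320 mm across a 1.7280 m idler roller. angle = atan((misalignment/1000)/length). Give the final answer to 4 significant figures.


misalign_m = 47.8320 / 1000 = 0.047832 m
angle = atan(0.047832 / 1.7280)
angle = 1.586 deg


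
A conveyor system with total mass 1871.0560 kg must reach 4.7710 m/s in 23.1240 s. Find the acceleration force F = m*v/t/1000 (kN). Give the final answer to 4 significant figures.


F = 1871.0560 * 4.7710 / 23.1240 / 1000
F = 0.3860 kN


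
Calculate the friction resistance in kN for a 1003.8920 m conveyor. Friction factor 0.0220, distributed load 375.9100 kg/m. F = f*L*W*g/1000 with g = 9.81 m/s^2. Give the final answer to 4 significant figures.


F = 0.0220 * 1003.8920 * 375.9100 * 9.81 / 1000
F = 81.44 kN


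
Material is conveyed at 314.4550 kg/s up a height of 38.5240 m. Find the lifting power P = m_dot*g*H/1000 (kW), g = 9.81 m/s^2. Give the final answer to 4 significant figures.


P = 314.4550 * 9.81 * 38.5240 / 1000
P = 118.8 kW


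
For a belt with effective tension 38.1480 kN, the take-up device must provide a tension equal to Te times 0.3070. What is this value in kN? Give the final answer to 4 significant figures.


T_tu = 38.1480 * 0.3070
T_tu = 11.71 kN


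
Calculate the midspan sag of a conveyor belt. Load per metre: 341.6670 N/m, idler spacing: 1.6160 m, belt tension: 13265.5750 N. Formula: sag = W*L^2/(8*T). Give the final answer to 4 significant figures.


sag = 341.6670 * 1.6160^2 / (8 * 13265.5750)
sag = 0.008408 m


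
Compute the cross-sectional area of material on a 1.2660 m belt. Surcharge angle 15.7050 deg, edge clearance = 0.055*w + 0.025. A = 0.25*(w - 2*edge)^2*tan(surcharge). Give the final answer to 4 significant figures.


edge = 0.055*1.2660 + 0.025 = 0.09463 m
ew = 1.2660 - 2*0.09463 = 1.07674 m
A = 0.25 * 1.07674^2 * tan(15.7050 deg)
A = 0.08150 m^2


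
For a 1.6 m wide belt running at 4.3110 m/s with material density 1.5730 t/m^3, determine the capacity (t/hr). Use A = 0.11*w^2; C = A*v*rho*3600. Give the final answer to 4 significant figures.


A = 0.11 * 1.6^2 = 0.2816 m^2
C = 0.2816 * 4.3110 * 1.5730 * 3600
C = 6875 t/hr


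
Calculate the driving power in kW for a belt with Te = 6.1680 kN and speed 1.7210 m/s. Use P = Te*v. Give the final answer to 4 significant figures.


P = Te * v = 6.1680 * 1.7210
P = 10.62 kW


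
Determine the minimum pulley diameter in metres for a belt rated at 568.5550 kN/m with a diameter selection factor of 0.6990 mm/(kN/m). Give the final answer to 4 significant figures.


D = 568.5550 * 0.6990 / 1000
D = 0.3974 m


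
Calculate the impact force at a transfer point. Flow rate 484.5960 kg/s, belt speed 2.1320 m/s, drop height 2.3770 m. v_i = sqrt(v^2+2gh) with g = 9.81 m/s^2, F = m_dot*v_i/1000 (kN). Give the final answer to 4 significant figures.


v_i = sqrt(2.1320^2 + 2*9.81*2.3770) = 7.15417 m/s
F = 484.5960 * 7.15417 / 1000
F = 3.467 kN


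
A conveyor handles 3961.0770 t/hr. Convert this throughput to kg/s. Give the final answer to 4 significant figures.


m_dot = 3961.0770 * 1000 / 3600
m_dot = 1100 kg/s


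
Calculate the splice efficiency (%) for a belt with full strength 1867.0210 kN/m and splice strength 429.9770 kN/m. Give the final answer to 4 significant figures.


Eff = 429.9770 / 1867.0210 * 100
Eff = 23.03 %


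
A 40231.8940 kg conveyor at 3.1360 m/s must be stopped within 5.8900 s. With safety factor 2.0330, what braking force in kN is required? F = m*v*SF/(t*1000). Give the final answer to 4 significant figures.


F = 40231.8940 * 3.1360 / 5.8900 * 2.0330 / 1000
F = 43.55 kN


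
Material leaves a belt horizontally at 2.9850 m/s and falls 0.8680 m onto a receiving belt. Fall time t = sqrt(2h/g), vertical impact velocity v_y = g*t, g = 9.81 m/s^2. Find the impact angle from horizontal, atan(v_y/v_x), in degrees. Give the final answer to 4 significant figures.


t = sqrt(2*0.8680/9.81) = 0.420669 s
v_y = 9.81 * 0.420669 = 4.12676 m/s
angle = atan(4.12676 / 2.9850) = 54.12 deg


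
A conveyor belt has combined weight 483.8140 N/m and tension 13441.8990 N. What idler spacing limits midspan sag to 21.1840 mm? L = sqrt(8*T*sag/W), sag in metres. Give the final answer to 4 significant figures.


sag = 21.1840/1000 = 0.021184 m
L = sqrt(8 * 13441.8990 * 0.021184 / 483.8140)
L = 2.170 m


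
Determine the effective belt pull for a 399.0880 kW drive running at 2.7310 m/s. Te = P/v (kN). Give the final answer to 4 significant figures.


Te = P / v = 399.0880 / 2.7310
Te = 146.1 kN


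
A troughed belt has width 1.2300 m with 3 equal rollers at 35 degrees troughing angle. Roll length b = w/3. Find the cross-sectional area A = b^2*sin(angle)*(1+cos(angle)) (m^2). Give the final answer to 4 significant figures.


b = 1.2300/3 = 0.41 m
A = 0.41^2 * sin(35 deg) * (1 + cos(35 deg))
A = 0.1754 m^2


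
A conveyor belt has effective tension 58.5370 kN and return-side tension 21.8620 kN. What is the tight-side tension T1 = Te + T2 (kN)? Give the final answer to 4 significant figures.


T1 = Te + T2 = 58.5370 + 21.8620
T1 = 80.40 kN


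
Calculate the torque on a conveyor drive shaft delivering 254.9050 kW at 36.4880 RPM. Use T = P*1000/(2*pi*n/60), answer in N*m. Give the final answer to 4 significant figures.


omega = 2*pi*36.4880/60 = 3.82101 rad/s
T = 254.9050*1000 / 3.82101
T = 66710 N*m


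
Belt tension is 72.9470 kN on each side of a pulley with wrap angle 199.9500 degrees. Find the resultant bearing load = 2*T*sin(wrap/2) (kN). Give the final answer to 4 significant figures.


F = 2 * 72.9470 * sin(199.9500/2 deg)
F = 143.7 kN


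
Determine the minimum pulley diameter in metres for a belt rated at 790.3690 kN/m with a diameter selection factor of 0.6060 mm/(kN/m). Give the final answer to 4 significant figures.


D = 790.3690 * 0.6060 / 1000
D = 0.4790 m


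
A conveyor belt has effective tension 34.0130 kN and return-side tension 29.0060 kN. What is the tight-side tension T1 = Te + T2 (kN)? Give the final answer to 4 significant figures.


T1 = Te + T2 = 34.0130 + 29.0060
T1 = 63.02 kN


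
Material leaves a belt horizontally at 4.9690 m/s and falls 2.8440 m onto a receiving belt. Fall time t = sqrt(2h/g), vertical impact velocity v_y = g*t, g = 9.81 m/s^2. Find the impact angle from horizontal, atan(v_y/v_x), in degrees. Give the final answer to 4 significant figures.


t = sqrt(2*2.8440/9.81) = 0.761457 s
v_y = 9.81 * 0.761457 = 7.46989 m/s
angle = atan(7.46989 / 4.9690) = 56.37 deg


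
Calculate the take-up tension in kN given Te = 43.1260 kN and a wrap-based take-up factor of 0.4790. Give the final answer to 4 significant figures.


T_tu = 43.1260 * 0.4790
T_tu = 20.66 kN


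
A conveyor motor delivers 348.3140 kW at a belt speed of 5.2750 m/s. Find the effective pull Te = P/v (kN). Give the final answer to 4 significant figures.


Te = P / v = 348.3140 / 5.2750
Te = 66.03 kN


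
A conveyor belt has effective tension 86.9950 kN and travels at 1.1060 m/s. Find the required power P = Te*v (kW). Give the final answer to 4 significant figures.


P = Te * v = 86.9950 * 1.1060
P = 96.22 kW


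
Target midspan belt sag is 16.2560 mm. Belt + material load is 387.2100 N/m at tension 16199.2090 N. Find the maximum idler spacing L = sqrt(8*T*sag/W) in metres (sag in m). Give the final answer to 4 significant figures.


sag = 16.2560/1000 = 0.016256 m
L = sqrt(8 * 16199.2090 * 0.016256 / 387.2100)
L = 2.333 m


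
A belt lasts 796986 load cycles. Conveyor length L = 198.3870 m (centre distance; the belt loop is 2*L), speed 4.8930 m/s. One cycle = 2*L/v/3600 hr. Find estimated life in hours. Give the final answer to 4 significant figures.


cycle_time = 2 * 198.3870 / 4.8930 / 3600 = 0.022525 hr
life = 796986 * 0.022525 = 17950 hours


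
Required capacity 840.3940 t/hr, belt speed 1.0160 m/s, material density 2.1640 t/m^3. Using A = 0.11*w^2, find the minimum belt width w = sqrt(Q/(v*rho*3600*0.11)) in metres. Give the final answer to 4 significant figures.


A_req = 840.3940 / (1.0160 * 2.1640 * 3600) = 0.106177 m^2
w = sqrt(0.106177 / 0.11)
w = 0.9825 m


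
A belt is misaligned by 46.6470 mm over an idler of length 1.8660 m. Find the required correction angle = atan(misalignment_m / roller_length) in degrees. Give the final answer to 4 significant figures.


misalign_m = 46.6470 / 1000 = 0.046647 m
angle = atan(0.046647 / 1.8660)
angle = 1.432 deg


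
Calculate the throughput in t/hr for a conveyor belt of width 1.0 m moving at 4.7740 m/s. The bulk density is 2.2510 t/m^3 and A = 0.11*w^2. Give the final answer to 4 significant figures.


A = 0.11 * 1.0^2 = 0.11 m^2
C = 0.11 * 4.7740 * 2.2510 * 3600
C = 4256 t/hr


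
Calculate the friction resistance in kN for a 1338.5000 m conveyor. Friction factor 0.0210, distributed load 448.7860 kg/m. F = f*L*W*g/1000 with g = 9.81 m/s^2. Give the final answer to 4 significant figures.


F = 0.0210 * 1338.5000 * 448.7860 * 9.81 / 1000
F = 123.8 kN


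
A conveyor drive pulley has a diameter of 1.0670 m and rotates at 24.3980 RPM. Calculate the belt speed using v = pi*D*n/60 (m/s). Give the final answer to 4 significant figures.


v = pi * 1.0670 * 24.3980 / 60
v = 1.363 m/s


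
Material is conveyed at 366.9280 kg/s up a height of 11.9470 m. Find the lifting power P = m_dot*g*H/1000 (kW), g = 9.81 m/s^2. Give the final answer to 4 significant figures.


P = 366.9280 * 9.81 * 11.9470 / 1000
P = 43.00 kW


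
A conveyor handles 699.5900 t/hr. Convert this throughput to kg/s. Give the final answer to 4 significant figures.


m_dot = 699.5900 * 1000 / 3600
m_dot = 194.3 kg/s


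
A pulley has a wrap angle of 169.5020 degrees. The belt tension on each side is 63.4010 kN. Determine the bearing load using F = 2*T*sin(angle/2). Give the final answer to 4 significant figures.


F = 2 * 63.4010 * sin(169.5020/2 deg)
F = 126.3 kN


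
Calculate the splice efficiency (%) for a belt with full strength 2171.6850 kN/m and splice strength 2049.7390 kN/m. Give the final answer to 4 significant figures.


Eff = 2049.7390 / 2171.6850 * 100
Eff = 94.38 %


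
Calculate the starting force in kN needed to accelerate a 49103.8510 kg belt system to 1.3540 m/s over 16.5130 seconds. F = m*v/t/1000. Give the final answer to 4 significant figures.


F = 49103.8510 * 1.3540 / 16.5130 / 1000
F = 4.026 kN


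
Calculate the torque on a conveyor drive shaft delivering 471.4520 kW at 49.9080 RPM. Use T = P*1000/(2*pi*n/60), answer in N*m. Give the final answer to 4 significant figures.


omega = 2*pi*49.9080/60 = 5.22635 rad/s
T = 471.4520*1000 / 5.22635
T = 90210 N*m


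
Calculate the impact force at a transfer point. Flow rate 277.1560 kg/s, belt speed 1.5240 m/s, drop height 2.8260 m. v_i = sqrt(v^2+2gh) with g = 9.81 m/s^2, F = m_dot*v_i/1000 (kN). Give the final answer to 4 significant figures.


v_i = sqrt(1.5240^2 + 2*9.81*2.8260) = 7.60057 m/s
F = 277.1560 * 7.60057 / 1000
F = 2.107 kN


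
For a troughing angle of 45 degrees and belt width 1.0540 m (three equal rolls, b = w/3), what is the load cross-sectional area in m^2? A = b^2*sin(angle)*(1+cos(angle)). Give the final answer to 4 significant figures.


b = 1.0540/3 = 0.351333 m
A = 0.351333^2 * sin(45 deg) * (1 + cos(45 deg))
A = 0.1490 m^2


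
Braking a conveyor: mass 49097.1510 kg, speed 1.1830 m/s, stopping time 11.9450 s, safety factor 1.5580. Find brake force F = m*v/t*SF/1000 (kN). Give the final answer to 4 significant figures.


F = 49097.1510 * 1.1830 / 11.9450 * 1.5580 / 1000
F = 7.576 kN


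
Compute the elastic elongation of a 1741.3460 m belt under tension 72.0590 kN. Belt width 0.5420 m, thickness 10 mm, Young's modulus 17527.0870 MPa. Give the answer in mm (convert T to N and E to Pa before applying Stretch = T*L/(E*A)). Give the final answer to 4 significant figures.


A = 0.5420 * 0.01 = 0.00542 m^2
Stretch = 72.0590*1000 * 1741.3460 / (17527.0870e6 * 0.00542) * 1000
Stretch = 1321 mm


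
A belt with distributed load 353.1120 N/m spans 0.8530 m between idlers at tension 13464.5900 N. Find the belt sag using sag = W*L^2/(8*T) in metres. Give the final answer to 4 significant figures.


sag = 353.1120 * 0.8530^2 / (8 * 13464.5900)
sag = 0.002385 m


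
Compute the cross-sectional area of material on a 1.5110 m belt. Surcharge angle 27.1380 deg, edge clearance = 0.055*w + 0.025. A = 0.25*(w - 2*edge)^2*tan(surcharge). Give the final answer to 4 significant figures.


edge = 0.055*1.5110 + 0.025 = 0.108105 m
ew = 1.5110 - 2*0.108105 = 1.29479 m
A = 0.25 * 1.29479^2 * tan(27.1380 deg)
A = 0.2148 m^2


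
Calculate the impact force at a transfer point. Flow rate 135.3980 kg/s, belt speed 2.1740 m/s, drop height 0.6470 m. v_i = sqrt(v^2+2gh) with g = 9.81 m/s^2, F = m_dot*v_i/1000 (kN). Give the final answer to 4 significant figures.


v_i = sqrt(2.1740^2 + 2*9.81*0.6470) = 4.17378 m/s
F = 135.3980 * 4.17378 / 1000
F = 0.5651 kN


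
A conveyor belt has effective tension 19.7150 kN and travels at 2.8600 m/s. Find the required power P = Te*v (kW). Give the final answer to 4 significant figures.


P = Te * v = 19.7150 * 2.8600
P = 56.38 kW


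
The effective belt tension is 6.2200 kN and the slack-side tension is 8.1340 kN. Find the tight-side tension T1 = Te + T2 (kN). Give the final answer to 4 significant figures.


T1 = Te + T2 = 6.2200 + 8.1340
T1 = 14.35 kN


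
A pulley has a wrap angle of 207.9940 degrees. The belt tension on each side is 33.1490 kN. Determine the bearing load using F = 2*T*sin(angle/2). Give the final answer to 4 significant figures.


F = 2 * 33.1490 * sin(207.9940/2 deg)
F = 64.33 kN


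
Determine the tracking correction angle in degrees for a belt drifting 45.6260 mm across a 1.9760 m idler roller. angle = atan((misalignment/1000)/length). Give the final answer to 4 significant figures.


misalign_m = 45.6260 / 1000 = 0.045626 m
angle = atan(0.045626 / 1.9760)
angle = 1.323 deg


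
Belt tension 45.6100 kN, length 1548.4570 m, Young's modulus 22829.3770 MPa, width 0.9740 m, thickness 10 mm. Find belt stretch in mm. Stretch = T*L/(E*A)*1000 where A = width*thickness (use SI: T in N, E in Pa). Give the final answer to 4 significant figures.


A = 0.9740 * 0.01 = 0.00974 m^2
Stretch = 45.6100*1000 * 1548.4570 / (22829.3770e6 * 0.00974) * 1000
Stretch = 317.6 mm


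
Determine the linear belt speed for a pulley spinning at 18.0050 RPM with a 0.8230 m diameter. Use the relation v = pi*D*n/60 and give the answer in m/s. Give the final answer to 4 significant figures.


v = pi * 0.8230 * 18.0050 / 60
v = 0.7759 m/s


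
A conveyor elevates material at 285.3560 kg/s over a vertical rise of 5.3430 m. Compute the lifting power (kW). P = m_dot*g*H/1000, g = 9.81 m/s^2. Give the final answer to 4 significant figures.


P = 285.3560 * 9.81 * 5.3430 / 1000
P = 14.96 kW


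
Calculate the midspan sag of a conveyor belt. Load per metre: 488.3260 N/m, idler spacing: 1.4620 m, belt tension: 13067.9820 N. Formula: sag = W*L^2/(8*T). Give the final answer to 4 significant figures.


sag = 488.3260 * 1.4620^2 / (8 * 13067.9820)
sag = 0.009984 m


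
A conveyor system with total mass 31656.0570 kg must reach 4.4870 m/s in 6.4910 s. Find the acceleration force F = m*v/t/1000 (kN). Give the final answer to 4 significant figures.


F = 31656.0570 * 4.4870 / 6.4910 / 1000
F = 21.88 kN


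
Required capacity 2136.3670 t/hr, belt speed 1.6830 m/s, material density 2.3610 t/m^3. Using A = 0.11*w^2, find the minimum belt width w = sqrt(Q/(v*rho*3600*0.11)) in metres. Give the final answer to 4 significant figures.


A_req = 2136.3670 / (1.6830 * 2.3610 * 3600) = 0.149346 m^2
w = sqrt(0.149346 / 0.11)
w = 1.165 m


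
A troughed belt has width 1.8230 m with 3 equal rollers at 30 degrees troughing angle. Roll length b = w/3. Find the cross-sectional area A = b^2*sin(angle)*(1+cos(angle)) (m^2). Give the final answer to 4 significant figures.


b = 1.8230/3 = 0.607667 m
A = 0.607667^2 * sin(30 deg) * (1 + cos(30 deg))
A = 0.3445 m^2


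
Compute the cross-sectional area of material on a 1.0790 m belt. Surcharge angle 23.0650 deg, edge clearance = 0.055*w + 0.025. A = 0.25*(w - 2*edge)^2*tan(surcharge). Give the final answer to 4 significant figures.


edge = 0.055*1.0790 + 0.025 = 0.084345 m
ew = 1.0790 - 2*0.084345 = 0.91031 m
A = 0.25 * 0.91031^2 * tan(23.0650 deg)
A = 0.08821 m^2


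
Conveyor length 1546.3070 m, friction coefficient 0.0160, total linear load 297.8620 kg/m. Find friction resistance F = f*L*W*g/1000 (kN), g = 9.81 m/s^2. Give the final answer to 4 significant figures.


F = 0.0160 * 1546.3070 * 297.8620 * 9.81 / 1000
F = 72.29 kN


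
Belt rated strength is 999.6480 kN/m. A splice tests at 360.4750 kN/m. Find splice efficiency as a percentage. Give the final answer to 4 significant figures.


Eff = 360.4750 / 999.6480 * 100
Eff = 36.06 %


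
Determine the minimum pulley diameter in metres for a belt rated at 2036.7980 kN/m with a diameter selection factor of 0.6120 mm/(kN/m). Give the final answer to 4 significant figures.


D = 2036.7980 * 0.6120 / 1000
D = 1.247 m


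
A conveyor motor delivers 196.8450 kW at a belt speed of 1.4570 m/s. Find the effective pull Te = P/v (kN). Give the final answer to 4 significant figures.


Te = P / v = 196.8450 / 1.4570
Te = 135.1 kN


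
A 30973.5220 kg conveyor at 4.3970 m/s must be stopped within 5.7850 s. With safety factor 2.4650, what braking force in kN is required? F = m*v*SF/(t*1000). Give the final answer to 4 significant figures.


F = 30973.5220 * 4.3970 / 5.7850 * 2.4650 / 1000
F = 58.03 kN


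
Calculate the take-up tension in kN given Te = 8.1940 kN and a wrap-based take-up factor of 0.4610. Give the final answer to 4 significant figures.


T_tu = 8.1940 * 0.4610
T_tu = 3.777 kN


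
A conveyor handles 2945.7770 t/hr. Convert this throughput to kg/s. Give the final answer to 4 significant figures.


m_dot = 2945.7770 * 1000 / 3600
m_dot = 818.3 kg/s


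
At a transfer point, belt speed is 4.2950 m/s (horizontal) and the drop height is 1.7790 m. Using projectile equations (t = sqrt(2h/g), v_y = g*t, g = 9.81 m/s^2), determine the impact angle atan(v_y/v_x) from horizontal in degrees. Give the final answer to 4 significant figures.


t = sqrt(2*1.7790/9.81) = 0.602238 s
v_y = 9.81 * 0.602238 = 5.90795 m/s
angle = atan(5.90795 / 4.2950) = 53.98 deg


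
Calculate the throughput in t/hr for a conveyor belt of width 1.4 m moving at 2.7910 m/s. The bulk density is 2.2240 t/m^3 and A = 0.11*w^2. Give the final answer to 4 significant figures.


A = 0.11 * 1.4^2 = 0.2156 m^2
C = 0.2156 * 2.7910 * 2.2240 * 3600
C = 4818 t/hr


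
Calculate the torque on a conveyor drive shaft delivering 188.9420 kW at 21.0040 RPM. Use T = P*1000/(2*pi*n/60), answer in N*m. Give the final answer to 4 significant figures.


omega = 2*pi*21.0040/60 = 2.19953 rad/s
T = 188.9420*1000 / 2.19953
T = 85900 N*m


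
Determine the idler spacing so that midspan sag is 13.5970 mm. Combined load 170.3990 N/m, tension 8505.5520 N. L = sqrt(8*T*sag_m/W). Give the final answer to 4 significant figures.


sag = 13.5970/1000 = 0.013597 m
L = sqrt(8 * 8505.5520 * 0.013597 / 170.3990)
L = 2.330 m


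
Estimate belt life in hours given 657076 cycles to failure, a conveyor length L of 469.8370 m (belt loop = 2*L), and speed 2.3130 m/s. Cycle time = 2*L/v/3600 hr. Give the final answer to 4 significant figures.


cycle_time = 2 * 469.8370 / 2.3130 / 3600 = 0.112849 hr
life = 657076 * 0.112849 = 74150 hours


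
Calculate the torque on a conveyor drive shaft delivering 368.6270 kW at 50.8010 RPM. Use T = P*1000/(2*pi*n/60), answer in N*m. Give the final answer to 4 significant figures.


omega = 2*pi*50.8010/60 = 5.31987 rad/s
T = 368.6270*1000 / 5.31987
T = 69290 N*m


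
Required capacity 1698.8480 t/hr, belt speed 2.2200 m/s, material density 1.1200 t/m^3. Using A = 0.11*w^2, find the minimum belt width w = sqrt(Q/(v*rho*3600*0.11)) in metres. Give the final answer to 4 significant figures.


A_req = 1698.8480 / (2.2200 * 1.1200 * 3600) = 0.189793 m^2
w = sqrt(0.189793 / 0.11)
w = 1.314 m


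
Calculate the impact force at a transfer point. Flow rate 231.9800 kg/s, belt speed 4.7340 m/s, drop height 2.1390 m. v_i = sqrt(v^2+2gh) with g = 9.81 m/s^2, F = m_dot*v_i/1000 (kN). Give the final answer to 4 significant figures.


v_i = sqrt(4.7340^2 + 2*9.81*2.1390) = 8.02359 m/s
F = 231.9800 * 8.02359 / 1000
F = 1.861 kN


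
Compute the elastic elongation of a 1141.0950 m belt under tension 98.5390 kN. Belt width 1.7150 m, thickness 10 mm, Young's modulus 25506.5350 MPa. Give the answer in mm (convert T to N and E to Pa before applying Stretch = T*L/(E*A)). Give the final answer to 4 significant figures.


A = 1.7150 * 0.01 = 0.01715 m^2
Stretch = 98.5390*1000 * 1141.0950 / (25506.5350e6 * 0.01715) * 1000
Stretch = 257.0 mm


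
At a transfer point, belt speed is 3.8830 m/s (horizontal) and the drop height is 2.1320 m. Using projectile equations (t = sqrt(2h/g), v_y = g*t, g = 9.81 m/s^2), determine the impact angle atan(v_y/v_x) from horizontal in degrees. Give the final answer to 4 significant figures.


t = sqrt(2*2.1320/9.81) = 0.659286 s
v_y = 9.81 * 0.659286 = 6.4676 m/s
angle = atan(6.4676 / 3.8830) = 59.02 deg


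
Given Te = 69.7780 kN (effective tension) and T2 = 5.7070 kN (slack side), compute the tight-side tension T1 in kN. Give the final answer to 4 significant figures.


T1 = Te + T2 = 69.7780 + 5.7070
T1 = 75.48 kN


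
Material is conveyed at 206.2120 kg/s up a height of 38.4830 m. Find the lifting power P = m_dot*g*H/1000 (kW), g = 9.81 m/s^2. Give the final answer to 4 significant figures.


P = 206.2120 * 9.81 * 38.4830 / 1000
P = 77.85 kW


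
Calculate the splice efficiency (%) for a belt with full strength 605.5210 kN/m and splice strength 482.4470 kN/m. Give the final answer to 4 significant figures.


Eff = 482.4470 / 605.5210 * 100
Eff = 79.67 %


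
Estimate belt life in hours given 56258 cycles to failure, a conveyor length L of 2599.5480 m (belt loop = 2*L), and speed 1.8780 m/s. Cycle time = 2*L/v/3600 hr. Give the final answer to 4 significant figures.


cycle_time = 2 * 2599.5480 / 1.8780 / 3600 = 0.769006 hr
life = 56258 * 0.769006 = 43260 hours


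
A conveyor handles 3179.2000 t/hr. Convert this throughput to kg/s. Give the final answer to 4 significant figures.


m_dot = 3179.2000 * 1000 / 3600
m_dot = 883.1 kg/s


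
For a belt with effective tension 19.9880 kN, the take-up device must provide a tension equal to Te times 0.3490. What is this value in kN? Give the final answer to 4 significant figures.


T_tu = 19.9880 * 0.3490
T_tu = 6.976 kN


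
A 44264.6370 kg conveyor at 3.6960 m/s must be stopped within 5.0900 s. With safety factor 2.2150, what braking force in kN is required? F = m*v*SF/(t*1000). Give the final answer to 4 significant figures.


F = 44264.6370 * 3.6960 / 5.0900 * 2.2150 / 1000
F = 71.19 kN


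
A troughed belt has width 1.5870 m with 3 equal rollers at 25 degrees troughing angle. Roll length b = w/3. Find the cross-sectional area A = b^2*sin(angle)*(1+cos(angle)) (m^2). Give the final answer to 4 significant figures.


b = 1.5870/3 = 0.529 m
A = 0.529^2 * sin(25 deg) * (1 + cos(25 deg))
A = 0.2255 m^2


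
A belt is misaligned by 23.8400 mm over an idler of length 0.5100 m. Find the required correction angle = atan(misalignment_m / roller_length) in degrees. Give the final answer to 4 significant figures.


misalign_m = 23.8400 / 1000 = 0.023840 m
angle = atan(0.023840 / 0.5100)
angle = 2.676 deg


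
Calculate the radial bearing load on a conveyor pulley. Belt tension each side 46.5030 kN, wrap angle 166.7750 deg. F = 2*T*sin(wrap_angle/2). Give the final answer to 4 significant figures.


F = 2 * 46.5030 * sin(166.7750/2 deg)
F = 92.39 kN


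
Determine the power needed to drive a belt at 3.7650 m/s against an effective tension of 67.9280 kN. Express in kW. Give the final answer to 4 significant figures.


P = Te * v = 67.9280 * 3.7650
P = 255.7 kW


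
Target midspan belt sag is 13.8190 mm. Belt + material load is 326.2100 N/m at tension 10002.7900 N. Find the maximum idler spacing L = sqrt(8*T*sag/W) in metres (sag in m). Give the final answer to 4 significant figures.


sag = 13.8190/1000 = 0.013819 m
L = sqrt(8 * 10002.7900 * 0.013819 / 326.2100)
L = 1.841 m


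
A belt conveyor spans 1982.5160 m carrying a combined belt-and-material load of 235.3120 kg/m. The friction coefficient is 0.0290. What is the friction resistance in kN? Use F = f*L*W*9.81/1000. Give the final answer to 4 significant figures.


F = 0.0290 * 1982.5160 * 235.3120 * 9.81 / 1000
F = 132.7 kN


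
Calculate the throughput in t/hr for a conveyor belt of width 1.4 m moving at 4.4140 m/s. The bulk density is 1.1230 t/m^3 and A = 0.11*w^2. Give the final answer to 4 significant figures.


A = 0.11 * 1.4^2 = 0.2156 m^2
C = 0.2156 * 4.4140 * 1.1230 * 3600
C = 3847 t/hr


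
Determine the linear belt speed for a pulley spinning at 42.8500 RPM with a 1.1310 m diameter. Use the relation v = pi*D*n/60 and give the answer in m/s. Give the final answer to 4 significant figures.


v = pi * 1.1310 * 42.8500 / 60
v = 2.538 m/s


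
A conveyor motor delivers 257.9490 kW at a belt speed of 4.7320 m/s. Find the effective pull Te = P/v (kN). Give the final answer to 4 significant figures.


Te = P / v = 257.9490 / 4.7320
Te = 54.51 kN


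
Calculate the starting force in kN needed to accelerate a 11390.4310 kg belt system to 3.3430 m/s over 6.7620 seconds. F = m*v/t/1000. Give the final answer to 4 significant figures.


F = 11390.4310 * 3.3430 / 6.7620 / 1000
F = 5.631 kN


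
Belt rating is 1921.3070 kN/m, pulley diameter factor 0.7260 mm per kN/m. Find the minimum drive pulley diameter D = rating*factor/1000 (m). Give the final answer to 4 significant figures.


D = 1921.3070 * 0.7260 / 1000
D = 1.395 m


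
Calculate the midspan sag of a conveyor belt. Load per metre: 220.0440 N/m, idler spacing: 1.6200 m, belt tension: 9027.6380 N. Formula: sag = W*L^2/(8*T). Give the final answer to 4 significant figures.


sag = 220.0440 * 1.6200^2 / (8 * 9027.6380)
sag = 0.007996 m


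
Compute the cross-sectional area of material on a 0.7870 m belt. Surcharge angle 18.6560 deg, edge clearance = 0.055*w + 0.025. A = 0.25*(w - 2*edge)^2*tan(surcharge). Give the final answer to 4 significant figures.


edge = 0.055*0.7870 + 0.025 = 0.068285 m
ew = 0.7870 - 2*0.068285 = 0.65043 m
A = 0.25 * 0.65043^2 * tan(18.6560 deg)
A = 0.03571 m^2


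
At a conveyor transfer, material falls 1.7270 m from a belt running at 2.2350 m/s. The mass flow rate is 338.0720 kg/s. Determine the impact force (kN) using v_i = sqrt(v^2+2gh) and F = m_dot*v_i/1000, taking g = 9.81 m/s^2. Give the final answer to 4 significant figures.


v_i = sqrt(2.2350^2 + 2*9.81*1.7270) = 6.2353 m/s
F = 338.0720 * 6.2353 / 1000
F = 2.108 kN
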